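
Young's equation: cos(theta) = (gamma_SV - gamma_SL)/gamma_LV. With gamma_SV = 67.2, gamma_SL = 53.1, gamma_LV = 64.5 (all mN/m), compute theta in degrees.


cos(theta) = (gamma_SV - gamma_SL) / gamma_LV
cos(theta) = (67.2 - 53.1) / 64.5
cos(theta) = 0.218605
theta = arccos(0.218605) = 77.37 degrees

77.37


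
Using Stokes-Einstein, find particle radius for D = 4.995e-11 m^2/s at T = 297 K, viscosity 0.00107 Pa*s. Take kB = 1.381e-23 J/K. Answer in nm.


Stokes-Einstein: R = kB*T / (6*pi*eta*D)
R = 1.381e-23 * 297 / (6 * pi * 0.00107 * 4.995e-11)
R = 4.07127e-09 m = 4.07 nm

4.07


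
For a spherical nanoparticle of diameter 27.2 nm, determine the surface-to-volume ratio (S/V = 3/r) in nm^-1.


Radius r = 27.2/2 = 13.6 nm
S/V = 3 / r = 3 / 13.6
S/V = 0.2206 nm^-1

0.2206


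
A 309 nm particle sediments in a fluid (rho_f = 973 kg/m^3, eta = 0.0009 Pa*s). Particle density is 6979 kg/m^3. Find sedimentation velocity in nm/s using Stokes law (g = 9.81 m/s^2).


Radius R = 309/2 nm = 1.545e-07 m
Density difference = 6979 - 973 = 6006 kg/m^3
v = 2 * R^2 * (rho_p - rho_f) * g / (9 * eta)
v = 2 * (1.545e-07)^2 * 6006 * 9.81 / (9 * 0.0009)
v = 3.47261e-07 m/s = 347.2612 nm/s

347.2612


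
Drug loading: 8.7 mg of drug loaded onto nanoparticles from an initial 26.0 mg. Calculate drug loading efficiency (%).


Drug loading efficiency = (drug loaded / drug initial) * 100
DLE = 8.7 / 26.0 * 100
DLE = 0.3346 * 100
DLE = 33.46%

33.46


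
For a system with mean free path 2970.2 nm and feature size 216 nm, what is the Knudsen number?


Knudsen number Kn = lambda / L
Kn = 2970.2 / 216
Kn = 13.7509

13.7509


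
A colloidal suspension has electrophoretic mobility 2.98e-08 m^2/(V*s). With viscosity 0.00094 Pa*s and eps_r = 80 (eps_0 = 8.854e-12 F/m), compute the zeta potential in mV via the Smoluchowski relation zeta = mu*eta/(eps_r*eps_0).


Smoluchowski equation: zeta = mu * eta / (eps_r * eps_0)
zeta = 2.98e-08 * 0.00094 / (80 * 8.854e-12)
zeta = 0.039547 V = 39.55 mV

39.55


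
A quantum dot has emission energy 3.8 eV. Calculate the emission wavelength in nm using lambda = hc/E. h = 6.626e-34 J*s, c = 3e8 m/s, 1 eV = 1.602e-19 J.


Convert energy: E = 3.8 eV = 3.8 * 1.602e-19 = 6.0876e-19 J
lambda = h*c / E = 6.626e-34 * 3e8 / 6.0876e-19
lambda = 3.26533e-07 m = 326.5 nm

326.5


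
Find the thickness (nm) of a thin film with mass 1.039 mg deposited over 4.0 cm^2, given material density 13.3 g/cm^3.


Convert: m = 1.039 mg = 1.0390e-06 kg, A = 4.0 cm^2 = 4.0000e-04 m^2, rho = 13.3 g/cm^3 = 13300 kg/m^3
t = m / (A * rho)
t = 1.0390e-06 / (4.0000e-04 * 13300)
t = 1.9530e-07 m = 195.3 nm

195.3


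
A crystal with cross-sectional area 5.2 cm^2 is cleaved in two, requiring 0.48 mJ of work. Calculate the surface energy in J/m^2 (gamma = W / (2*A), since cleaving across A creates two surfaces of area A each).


Convert: A = 5.2 cm^2 = 0.00052 m^2, W = 0.48 mJ = 0.00048 J
Cleaving exposes two faces of area A, so total new surface = 2*A and gamma = W / (2*A)
gamma = 0.00048 / (2 * 0.00052)
gamma = 0.462 J/m^2

0.462


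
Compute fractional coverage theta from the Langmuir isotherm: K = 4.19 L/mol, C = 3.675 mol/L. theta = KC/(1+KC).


Langmuir isotherm: theta = K*C / (1 + K*C)
K*C = 4.19 * 3.675 = 15.39825
theta = 15.39825 / (1 + 15.39825) = 15.39825 / 16.39825
theta = 0.939

0.939


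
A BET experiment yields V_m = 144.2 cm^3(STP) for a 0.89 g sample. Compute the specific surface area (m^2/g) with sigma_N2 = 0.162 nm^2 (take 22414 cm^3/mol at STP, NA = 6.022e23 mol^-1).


Number of moles in monolayer = V_m / 22414 = 144.2 / 22414 = 0.00643348
Number of molecules = moles * NA = 0.00643348 * 6.022e23
SA = molecules * sigma / mass
SA = (144.2 / 22414) * 6.022e23 * 0.162e-18 / 0.89
SA = 705.2 m^2/g

705.2


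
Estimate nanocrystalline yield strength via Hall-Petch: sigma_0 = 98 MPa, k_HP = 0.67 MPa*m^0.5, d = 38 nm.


d = 38 nm = 3.8e-08 m
sqrt(d) = 0.0001949359
Hall-Petch contribution = k / sqrt(d) = 0.67 / 0.0001949359 = 3437.0 MPa
sigma = sigma_0 + k/sqrt(d) = 98 + 3437.0 = 3535.0 MPa

3535.0


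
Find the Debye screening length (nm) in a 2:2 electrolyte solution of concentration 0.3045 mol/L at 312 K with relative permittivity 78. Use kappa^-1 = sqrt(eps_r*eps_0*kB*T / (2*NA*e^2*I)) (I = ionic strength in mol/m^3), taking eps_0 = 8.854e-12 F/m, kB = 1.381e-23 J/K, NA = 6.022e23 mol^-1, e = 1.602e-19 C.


Ionic strength I = 0.3045 * 2^2 * 1000 = 1218 mol/m^3
kappa^-1 = sqrt(78 * 8.854e-12 * 1.381e-23 * 312 / (2 * 6.022e23 * (1.602e-19)^2 * 1218))
kappa^-1 = 0.281 nm

0.281


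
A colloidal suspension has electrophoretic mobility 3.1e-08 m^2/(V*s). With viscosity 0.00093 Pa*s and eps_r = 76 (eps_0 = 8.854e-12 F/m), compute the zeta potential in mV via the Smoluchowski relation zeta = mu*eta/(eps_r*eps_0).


Smoluchowski equation: zeta = mu * eta / (eps_r * eps_0)
zeta = 3.1e-08 * 0.00093 / (76 * 8.854e-12)
zeta = 0.042844 V = 42.84 mV

42.84


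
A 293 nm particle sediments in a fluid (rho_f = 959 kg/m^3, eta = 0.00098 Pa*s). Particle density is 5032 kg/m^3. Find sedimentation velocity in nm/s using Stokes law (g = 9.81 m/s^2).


Radius R = 293/2 nm = 1.465e-07 m
Density difference = 5032 - 959 = 4073 kg/m^3
v = 2 * R^2 * (rho_p - rho_f) * g / (9 * eta)
v = 2 * (1.465e-07)^2 * 4073 * 9.81 / (9 * 0.00098)
v = 1.94455e-07 m/s = 194.4554 nm/s

194.4554


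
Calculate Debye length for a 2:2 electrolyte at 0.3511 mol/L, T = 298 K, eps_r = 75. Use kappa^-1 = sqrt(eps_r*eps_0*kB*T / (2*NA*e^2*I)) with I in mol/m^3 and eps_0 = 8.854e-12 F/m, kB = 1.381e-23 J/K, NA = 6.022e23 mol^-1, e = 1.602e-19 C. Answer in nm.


Ionic strength I = 0.3511 * 2^2 * 1000 = 1404.4 mol/m^3
kappa^-1 = sqrt(75 * 8.854e-12 * 1.381e-23 * 298 / (2 * 6.022e23 * (1.602e-19)^2 * 1404.4))
kappa^-1 = 0.251 nm

0.251


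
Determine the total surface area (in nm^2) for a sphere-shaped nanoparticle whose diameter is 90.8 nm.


Radius r = 90.8/2 = 45.4 nm
Surface area SA = 4 * pi * r^2
SA = 4 * pi * (45.4)^2
SA = 25901.3 nm^2

25901.3


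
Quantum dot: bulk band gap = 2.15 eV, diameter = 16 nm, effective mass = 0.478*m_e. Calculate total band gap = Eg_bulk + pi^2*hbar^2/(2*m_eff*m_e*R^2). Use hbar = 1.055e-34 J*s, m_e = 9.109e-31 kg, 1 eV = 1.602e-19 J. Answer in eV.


Radius R = 16/2 nm = 8e-09 m
Confinement energy dE = pi^2 * hbar^2 / (2 * m_eff * m_e * R^2)
dE = pi^2 * (1.055e-34)^2 / (2 * 0.478 * 9.109e-31 * (8e-09)^2) J, divided by 1.602e-19 J/eV
dE = 0.0123 eV
Total band gap = E_g(bulk) + dE = 2.15 + 0.0123 = 2.1623 eV

2.1623


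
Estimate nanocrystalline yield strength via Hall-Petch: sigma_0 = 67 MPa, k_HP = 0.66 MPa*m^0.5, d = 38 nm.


d = 38 nm = 3.8e-08 m
sqrt(d) = 0.0001949359
Hall-Petch contribution = k / sqrt(d) = 0.66 / 0.0001949359 = 3385.7 MPa
sigma = sigma_0 + k/sqrt(d) = 67 + 3385.7 = 3452.7 MPa

3452.7


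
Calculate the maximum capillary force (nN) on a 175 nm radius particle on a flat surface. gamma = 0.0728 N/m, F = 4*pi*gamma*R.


Convert radius: R = 175 nm = 1.75e-07 m
F = 4 * pi * gamma * R
F = 4 * pi * 0.0728 * 1.75e-07
F = 1.60096e-07 N = 160.0956 nN

160.0956


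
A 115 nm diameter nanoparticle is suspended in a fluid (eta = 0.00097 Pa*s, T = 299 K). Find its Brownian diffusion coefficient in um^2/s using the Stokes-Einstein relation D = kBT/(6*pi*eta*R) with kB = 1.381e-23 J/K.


Radius R = 115/2 = 57.5 nm = 5.75e-08 m
D = kB*T / (6*pi*eta*R)
D = 1.381e-23 * 299 / (6 * pi * 0.00097 * 5.75e-08)
D = 3.92757e-12 m^2/s = 3.928 um^2/s

3.928


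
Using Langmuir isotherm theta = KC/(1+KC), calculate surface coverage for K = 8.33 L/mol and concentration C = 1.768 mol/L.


Langmuir isotherm: theta = K*C / (1 + K*C)
K*C = 8.33 * 1.768 = 14.72744
theta = 14.72744 / (1 + 14.72744) = 14.72744 / 15.72744
theta = 0.9364

0.9364


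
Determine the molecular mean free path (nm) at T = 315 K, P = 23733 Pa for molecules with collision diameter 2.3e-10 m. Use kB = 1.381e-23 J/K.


Mean free path: lambda = kB*T / (sqrt(2) * pi * d^2 * P)
lambda = 1.381e-23 * 315 / (sqrt(2) * pi * (2.3e-10)^2 * 23733)
lambda = 7.79886e-07 m
lambda = 779.89 nm

779.89


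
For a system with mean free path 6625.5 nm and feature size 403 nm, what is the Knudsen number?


Knudsen number Kn = lambda / L
Kn = 6625.5 / 403
Kn = 16.4404

16.4404


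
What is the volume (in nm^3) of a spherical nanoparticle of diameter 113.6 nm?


Radius r = 113.6/2 = 56.8 nm
Volume V = (4/3) * pi * r^3
V = (4/3) * pi * (56.8)^3
V = 767597.61 nm^3

767597.61


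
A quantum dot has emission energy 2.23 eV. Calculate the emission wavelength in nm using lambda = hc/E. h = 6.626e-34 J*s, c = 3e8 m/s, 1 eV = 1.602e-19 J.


Convert energy: E = 2.23 eV = 2.23 * 1.602e-19 = 3.57246e-19 J
lambda = h*c / E = 6.626e-34 * 3e8 / 3.57246e-19
lambda = 5.56423e-07 m = 556.4 nm

556.4


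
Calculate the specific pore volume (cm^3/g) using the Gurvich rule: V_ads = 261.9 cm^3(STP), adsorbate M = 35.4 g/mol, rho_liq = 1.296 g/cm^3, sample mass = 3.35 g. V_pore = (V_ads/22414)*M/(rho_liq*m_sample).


Moles adsorbed n = V_ads / 22414 = 261.9 / 22414 = 1.168466e-02 mol
Liquid volume V_liq = n * M / rho_liq = 1.168466e-02 * 35.4 / 1.296 = 0.31916 cm^3
Specific pore volume V_pore = V_liq / m_sample = 0.31916 / 3.35
V_pore = 0.0953 cm^3/g

0.0953


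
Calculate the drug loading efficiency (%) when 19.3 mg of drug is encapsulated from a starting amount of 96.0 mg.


Drug loading efficiency = (drug loaded / drug initial) * 100
DLE = 19.3 / 96.0 * 100
DLE = 0.201 * 100
DLE = 20.1%

20.1


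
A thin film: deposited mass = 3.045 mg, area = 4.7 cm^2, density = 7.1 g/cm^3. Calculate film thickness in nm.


Convert: m = 3.045 mg = 3.0450e-06 kg, A = 4.7 cm^2 = 4.7000e-04 m^2, rho = 7.1 g/cm^3 = 7100 kg/m^3
t = m / (A * rho)
t = 3.0450e-06 / (4.7000e-04 * 7100)
t = 9.1250e-07 m = 912.5 nm

912.5


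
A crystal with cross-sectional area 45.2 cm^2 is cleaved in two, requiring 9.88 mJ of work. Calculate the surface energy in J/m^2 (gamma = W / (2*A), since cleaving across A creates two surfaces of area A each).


Convert: A = 45.2 cm^2 = 0.00452 m^2, W = 9.88 mJ = 0.00988 J
Cleaving exposes two faces of area A, so total new surface = 2*A and gamma = W / (2*A)
gamma = 0.00988 / (2 * 0.00452)
gamma = 1.093 J/m^2

1.093


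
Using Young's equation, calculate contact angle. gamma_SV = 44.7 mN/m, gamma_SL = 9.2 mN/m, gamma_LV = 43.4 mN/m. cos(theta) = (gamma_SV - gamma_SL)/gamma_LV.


cos(theta) = (gamma_SV - gamma_SL) / gamma_LV
cos(theta) = (44.7 - 9.2) / 43.4
cos(theta) = 0.817972
theta = arccos(0.817972) = 35.12 degrees

35.12


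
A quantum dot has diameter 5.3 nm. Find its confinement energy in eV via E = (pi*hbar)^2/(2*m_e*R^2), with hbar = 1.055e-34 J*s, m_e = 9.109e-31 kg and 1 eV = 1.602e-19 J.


Radius R = 5.3/2 = 2.65 nm = 2.65e-09 m
E = (pi * 1.055e-34)^2 / (2 * 9.109e-31 * (2.65e-09)^2)
E(J) = 8.58642e-21
E = E(J) / 1.602e-19 = 0.0536 eV

0.0536


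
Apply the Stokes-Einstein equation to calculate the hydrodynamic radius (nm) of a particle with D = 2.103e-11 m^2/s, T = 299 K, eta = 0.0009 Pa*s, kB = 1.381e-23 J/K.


Stokes-Einstein: R = kB*T / (6*pi*eta*D)
R = 1.381e-23 * 299 / (6 * pi * 0.0009 * 2.103e-11)
R = 1.1574e-08 m = 11.57 nm

11.57


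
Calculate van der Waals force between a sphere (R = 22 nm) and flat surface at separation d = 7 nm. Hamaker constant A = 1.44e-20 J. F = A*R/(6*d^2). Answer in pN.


Convert to SI: R = 22 nm = 2.2e-08 m, d = 7 nm = 7e-09 m
F = A * R / (6 * d^2)
F = 1.44e-20 * 2.2e-08 / (6 * (7e-09)^2)
F = 1.07755e-12 N = 1.078 pN

1.078


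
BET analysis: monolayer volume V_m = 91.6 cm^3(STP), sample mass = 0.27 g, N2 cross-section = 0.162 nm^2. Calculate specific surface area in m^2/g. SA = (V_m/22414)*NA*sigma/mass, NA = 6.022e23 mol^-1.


Number of moles in monolayer = V_m / 22414 = 91.6 / 22414 = 0.00408673
Number of molecules = moles * NA = 0.00408673 * 6.022e23
SA = molecules * sigma / mass
SA = (91.6 / 22414) * 6.022e23 * 0.162e-18 / 0.27
SA = 1476.6 m^2/g

1476.6


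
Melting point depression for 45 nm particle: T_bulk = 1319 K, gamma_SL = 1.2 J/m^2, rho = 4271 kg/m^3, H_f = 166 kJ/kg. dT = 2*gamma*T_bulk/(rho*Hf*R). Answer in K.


Radius R = 45/2 = 22.5 nm = 2.25e-08 m
Convert H_f = 166 kJ/kg = 166000 J/kg
dT = 2 * gamma_SL * T_bulk / (rho * H_f * R)
dT = 2 * 1.2 * 1319 / (4271 * 166000 * 2.25e-08)
dT = 198.4 K

198.4


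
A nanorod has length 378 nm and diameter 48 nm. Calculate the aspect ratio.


Aspect ratio AR = length / diameter
AR = 378 / 48
AR = 7.88

7.88


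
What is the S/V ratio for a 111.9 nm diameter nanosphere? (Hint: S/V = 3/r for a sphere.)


Radius r = 111.9/2 = 55.95 nm
S/V = 3 / r = 3 / 55.95
S/V = 0.0536 nm^-1

0.0536


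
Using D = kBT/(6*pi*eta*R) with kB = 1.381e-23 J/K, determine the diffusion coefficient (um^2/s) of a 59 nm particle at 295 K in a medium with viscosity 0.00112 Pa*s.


Radius R = 59/2 = 29.5 nm = 2.95e-08 m
D = kB*T / (6*pi*eta*R)
D = 1.381e-23 * 295 / (6 * pi * 0.00112 * 2.95e-08)
D = 6.54146e-12 m^2/s = 6.541 um^2/s

6.541


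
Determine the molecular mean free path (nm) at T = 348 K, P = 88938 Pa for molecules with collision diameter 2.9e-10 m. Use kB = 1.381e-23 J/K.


Mean free path: lambda = kB*T / (sqrt(2) * pi * d^2 * P)
lambda = 1.381e-23 * 348 / (sqrt(2) * pi * (2.9e-10)^2 * 88938)
lambda = 1.44619e-07 m
lambda = 144.62 nm

144.62


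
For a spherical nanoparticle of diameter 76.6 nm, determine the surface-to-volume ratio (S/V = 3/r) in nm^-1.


Radius r = 76.6/2 = 38.3 nm
S/V = 3 / r = 3 / 38.3
S/V = 0.0783 nm^-1

0.0783


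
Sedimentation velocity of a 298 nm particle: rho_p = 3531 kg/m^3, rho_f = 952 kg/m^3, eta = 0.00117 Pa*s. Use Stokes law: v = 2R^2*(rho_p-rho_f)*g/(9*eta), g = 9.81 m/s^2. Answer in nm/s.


Radius R = 298/2 nm = 1.49e-07 m
Density difference = 3531 - 952 = 2579 kg/m^3
v = 2 * R^2 * (rho_p - rho_f) * g / (9 * eta)
v = 2 * (1.49e-07)^2 * 2579 * 9.81 / (9 * 0.00117)
v = 1.06683e-07 m/s = 106.6828 nm/s

106.6828


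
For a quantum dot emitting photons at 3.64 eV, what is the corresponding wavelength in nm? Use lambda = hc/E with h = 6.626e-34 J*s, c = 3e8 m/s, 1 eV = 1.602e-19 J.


Convert energy: E = 3.64 eV = 3.64 * 1.602e-19 = 5.83128e-19 J
lambda = h*c / E = 6.626e-34 * 3e8 / 5.83128e-19
lambda = 3.40886e-07 m = 340.9 nm

340.9


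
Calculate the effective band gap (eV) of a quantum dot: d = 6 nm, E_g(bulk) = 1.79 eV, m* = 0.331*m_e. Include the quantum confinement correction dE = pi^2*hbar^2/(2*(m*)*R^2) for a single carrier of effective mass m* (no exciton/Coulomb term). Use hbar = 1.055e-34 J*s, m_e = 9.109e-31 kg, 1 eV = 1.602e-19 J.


Radius R = 6/2 nm = 3e-09 m
Confinement energy dE = pi^2 * hbar^2 / (2 * m_eff * m_e * R^2)
dE = pi^2 * (1.055e-34)^2 / (2 * 0.331 * 9.109e-31 * (3e-09)^2) J, divided by 1.602e-19 J/eV
dE = 0.1263 eV
Total band gap = E_g(bulk) + dE = 1.79 + 0.1263 = 1.9163 eV

1.9163


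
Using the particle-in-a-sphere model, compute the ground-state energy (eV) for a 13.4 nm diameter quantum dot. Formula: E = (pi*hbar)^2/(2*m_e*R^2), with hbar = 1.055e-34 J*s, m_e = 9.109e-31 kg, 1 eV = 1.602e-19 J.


Radius R = 13.4/2 = 6.7 nm = 6.7e-09 m
E = (pi * 1.055e-34)^2 / (2 * 9.109e-31 * (6.7e-09)^2)
E(J) = 1.34324e-21
E = E(J) / 1.602e-19 = 0.0084 eV

0.0084


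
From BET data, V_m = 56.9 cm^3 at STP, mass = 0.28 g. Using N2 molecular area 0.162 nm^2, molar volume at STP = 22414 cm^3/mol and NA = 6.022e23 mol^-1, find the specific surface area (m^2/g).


Number of moles in monolayer = V_m / 22414 = 56.9 / 22414 = 0.00253859
Number of molecules = moles * NA = 0.00253859 * 6.022e23
SA = molecules * sigma / mass
SA = (56.9 / 22414) * 6.022e23 * 0.162e-18 / 0.28
SA = 884.5 m^2/g

884.5


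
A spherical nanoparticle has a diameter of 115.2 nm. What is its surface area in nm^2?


Radius r = 115.2/2 = 57.6 nm
Surface area SA = 4 * pi * r^2
SA = 4 * pi * (57.6)^2
SA = 41692.2 nm^2

41692.2


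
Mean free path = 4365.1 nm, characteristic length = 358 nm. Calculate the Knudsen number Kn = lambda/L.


Knudsen number Kn = lambda / L
Kn = 4365.1 / 358
Kn = 12.193

12.193


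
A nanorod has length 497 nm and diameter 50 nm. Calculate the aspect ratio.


Aspect ratio AR = length / diameter
AR = 497 / 50
AR = 9.94

9.94


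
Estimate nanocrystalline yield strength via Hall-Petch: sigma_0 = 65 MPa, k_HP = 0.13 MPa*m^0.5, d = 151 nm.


d = 151 nm = 1.51e-07 m
sqrt(d) = 0.0003885872
Hall-Petch contribution = k / sqrt(d) = 0.13 / 0.0003885872 = 334.5 MPa
sigma = sigma_0 + k/sqrt(d) = 65 + 334.5 = 399.5 MPa

399.5


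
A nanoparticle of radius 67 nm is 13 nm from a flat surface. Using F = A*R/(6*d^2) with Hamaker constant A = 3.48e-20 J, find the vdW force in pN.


Convert to SI: R = 67 nm = 6.7e-08 m, d = 13 nm = 1.3e-08 m
F = A * R / (6 * d^2)
F = 3.48e-20 * 6.7e-08 / (6 * (1.3e-08)^2)
F = 2.29941e-12 N = 2.299 pN

2.299


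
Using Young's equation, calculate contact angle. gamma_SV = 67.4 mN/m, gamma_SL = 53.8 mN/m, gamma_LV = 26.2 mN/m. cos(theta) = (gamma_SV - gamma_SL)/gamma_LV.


cos(theta) = (gamma_SV - gamma_SL) / gamma_LV
cos(theta) = (67.4 - 53.8) / 26.2
cos(theta) = 0.519084
theta = arccos(0.519084) = 58.73 degrees

58.73


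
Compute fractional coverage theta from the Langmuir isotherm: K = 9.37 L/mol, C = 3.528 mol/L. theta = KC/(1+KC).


Langmuir isotherm: theta = K*C / (1 + K*C)
K*C = 9.37 * 3.528 = 33.05736
theta = 33.05736 / (1 + 33.05736) = 33.05736 / 34.05736
theta = 0.9706

0.9706


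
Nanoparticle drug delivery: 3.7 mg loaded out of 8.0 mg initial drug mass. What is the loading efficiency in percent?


Drug loading efficiency = (drug loaded / drug initial) * 100
DLE = 3.7 / 8.0 * 100
DLE = 0.4625 * 100
DLE = 46.25%

46.25


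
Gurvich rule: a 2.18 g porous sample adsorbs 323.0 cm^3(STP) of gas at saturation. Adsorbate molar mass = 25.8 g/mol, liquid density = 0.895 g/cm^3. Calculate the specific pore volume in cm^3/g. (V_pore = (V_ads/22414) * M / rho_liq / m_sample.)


Moles adsorbed n = V_ads / 22414 = 323.0 / 22414 = 1.441064e-02 mol
Liquid volume V_liq = n * M / rho_liq = 1.441064e-02 * 25.8 / 0.895 = 0.41541 cm^3
Specific pore volume V_pore = V_liq / m_sample = 0.41541 / 2.18
V_pore = 0.1906 cm^3/g

0.1906


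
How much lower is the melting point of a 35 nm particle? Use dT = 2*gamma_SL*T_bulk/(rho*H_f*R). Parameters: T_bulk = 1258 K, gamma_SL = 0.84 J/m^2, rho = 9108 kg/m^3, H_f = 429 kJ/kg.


Radius R = 35/2 = 17.5 nm = 1.75e-08 m
Convert H_f = 429 kJ/kg = 429000 J/kg
dT = 2 * gamma_SL * T_bulk / (rho * H_f * R)
dT = 2 * 0.84 * 1258 / (9108 * 429000 * 1.75e-08)
dT = 30.9 K

30.9


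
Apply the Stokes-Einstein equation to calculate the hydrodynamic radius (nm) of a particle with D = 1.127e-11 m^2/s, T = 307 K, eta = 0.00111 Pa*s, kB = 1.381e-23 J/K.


Stokes-Einstein: R = kB*T / (6*pi*eta*D)
R = 1.381e-23 * 307 / (6 * pi * 0.00111 * 1.127e-11)
R = 1.79798e-08 m = 17.98 nm

17.98


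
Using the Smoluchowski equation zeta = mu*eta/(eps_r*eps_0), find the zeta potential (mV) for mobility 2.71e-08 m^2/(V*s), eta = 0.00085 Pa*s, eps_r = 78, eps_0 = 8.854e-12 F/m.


Smoluchowski equation: zeta = mu * eta / (eps_r * eps_0)
zeta = 2.71e-08 * 0.00085 / (78 * 8.854e-12)
zeta = 0.033354 V = 33.35 mV

33.35


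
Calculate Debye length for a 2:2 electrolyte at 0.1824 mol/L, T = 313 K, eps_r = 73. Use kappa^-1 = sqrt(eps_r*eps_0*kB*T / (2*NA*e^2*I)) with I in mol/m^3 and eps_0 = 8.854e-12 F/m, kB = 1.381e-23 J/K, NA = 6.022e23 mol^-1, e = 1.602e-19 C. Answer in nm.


Ionic strength I = 0.1824 * 2^2 * 1000 = 729.6 mol/m^3
kappa^-1 = sqrt(73 * 8.854e-12 * 1.381e-23 * 313 / (2 * 6.022e23 * (1.602e-19)^2 * 729.6))
kappa^-1 = 0.352 nm

0.352


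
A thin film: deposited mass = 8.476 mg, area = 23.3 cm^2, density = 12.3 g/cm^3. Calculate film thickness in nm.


Convert: m = 8.476 mg = 8.4760e-06 kg, A = 23.3 cm^2 = 2.3300e-03 m^2, rho = 12.3 g/cm^3 = 12300 kg/m^3
t = m / (A * rho)
t = 8.4760e-06 / (2.3300e-03 * 12300)
t = 2.9575e-07 m = 295.8 nm

295.8


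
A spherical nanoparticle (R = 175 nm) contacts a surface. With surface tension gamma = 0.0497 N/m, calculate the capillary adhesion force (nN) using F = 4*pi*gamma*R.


Convert radius: R = 175 nm = 1.75e-07 m
F = 4 * pi * gamma * R
F = 4 * pi * 0.0497 * 1.75e-07
F = 1.09296e-07 N = 109.296 nN

109.296


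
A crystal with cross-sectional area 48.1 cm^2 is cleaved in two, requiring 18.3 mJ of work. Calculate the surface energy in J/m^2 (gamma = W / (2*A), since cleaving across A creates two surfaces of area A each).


Convert: A = 48.1 cm^2 = 0.00481 m^2, W = 18.3 mJ = 0.0183 J
Cleaving exposes two faces of area A, so total new surface = 2*A and gamma = W / (2*A)
gamma = 0.0183 / (2 * 0.00481)
gamma = 1.902 J/m^2

1.902


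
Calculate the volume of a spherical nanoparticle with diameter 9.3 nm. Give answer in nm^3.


Radius r = 9.3/2 = 4.65 nm
Volume V = (4/3) * pi * r^3
V = (4/3) * pi * (4.65)^3
V = 421.16 nm^3

421.16


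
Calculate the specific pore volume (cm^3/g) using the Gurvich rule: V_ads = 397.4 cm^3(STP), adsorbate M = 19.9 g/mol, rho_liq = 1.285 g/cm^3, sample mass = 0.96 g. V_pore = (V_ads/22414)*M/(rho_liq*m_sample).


Moles adsorbed n = V_ads / 22414 = 397.4 / 22414 = 1.772999e-02 mol
Liquid volume V_liq = n * M / rho_liq = 1.772999e-02 * 19.9 / 1.285 = 0.27457 cm^3
Specific pore volume V_pore = V_liq / m_sample = 0.27457 / 0.96
V_pore = 0.286 cm^3/g

0.286


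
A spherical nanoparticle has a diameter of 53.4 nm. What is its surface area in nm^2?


Radius r = 53.4/2 = 26.7 nm
Surface area SA = 4 * pi * r^2
SA = 4 * pi * (26.7)^2
SA = 8958.44 nm^2

8958.44


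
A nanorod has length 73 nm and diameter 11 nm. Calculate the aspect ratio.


Aspect ratio AR = length / diameter
AR = 73 / 11
AR = 6.64

6.64


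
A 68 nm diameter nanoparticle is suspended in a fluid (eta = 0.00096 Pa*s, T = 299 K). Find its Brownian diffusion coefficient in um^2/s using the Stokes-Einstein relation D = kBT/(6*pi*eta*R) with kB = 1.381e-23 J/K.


Radius R = 68/2 = 34 nm = 3.4e-08 m
D = kB*T / (6*pi*eta*R)
D = 1.381e-23 * 299 / (6 * pi * 0.00096 * 3.4e-08)
D = 6.71141e-12 m^2/s = 6.711 um^2/s

6.711


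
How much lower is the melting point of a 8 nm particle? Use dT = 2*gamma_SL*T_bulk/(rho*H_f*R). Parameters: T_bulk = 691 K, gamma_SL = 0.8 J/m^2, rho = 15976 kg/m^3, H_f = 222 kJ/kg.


Radius R = 8/2 = 4 nm = 4e-09 m
Convert H_f = 222 kJ/kg = 222000 J/kg
dT = 2 * gamma_SL * T_bulk / (rho * H_f * R)
dT = 2 * 0.8 * 691 / (15976 * 222000 * 4e-09)
dT = 77.9 K

77.9


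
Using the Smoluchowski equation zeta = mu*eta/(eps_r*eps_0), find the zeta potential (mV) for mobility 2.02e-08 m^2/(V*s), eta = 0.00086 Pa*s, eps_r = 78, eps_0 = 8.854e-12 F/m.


Smoluchowski equation: zeta = mu * eta / (eps_r * eps_0)
zeta = 2.02e-08 * 0.00086 / (78 * 8.854e-12)
zeta = 0.025155 V = 25.15 mV

25.15


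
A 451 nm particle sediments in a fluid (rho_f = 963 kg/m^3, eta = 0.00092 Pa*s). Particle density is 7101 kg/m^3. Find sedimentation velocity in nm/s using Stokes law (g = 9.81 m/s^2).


Radius R = 451/2 nm = 2.255e-07 m
Density difference = 7101 - 963 = 6138 kg/m^3
v = 2 * R^2 * (rho_p - rho_f) * g / (9 * eta)
v = 2 * (2.255e-07)^2 * 6138 * 9.81 / (9 * 0.00092)
v = 7.39586e-07 m/s = 739.5859 nm/s

739.5859


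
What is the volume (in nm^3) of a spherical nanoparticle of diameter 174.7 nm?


Radius r = 174.7/2 = 87.35 nm
Volume V = (4/3) * pi * r^3
V = (4/3) * pi * (87.35)^3
V = 2791755.22 nm^3

2791755.22


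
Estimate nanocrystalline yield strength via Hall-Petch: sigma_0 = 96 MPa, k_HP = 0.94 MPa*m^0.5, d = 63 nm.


d = 63 nm = 6.3e-08 m
sqrt(d) = 0.000250998
Hall-Petch contribution = k / sqrt(d) = 0.94 / 0.000250998 = 3745.0 MPa
sigma = sigma_0 + k/sqrt(d) = 96 + 3745.0 = 3841.0 MPa

3841.0


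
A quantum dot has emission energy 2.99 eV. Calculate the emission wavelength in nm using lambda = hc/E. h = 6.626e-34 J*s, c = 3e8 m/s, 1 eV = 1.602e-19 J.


Convert energy: E = 2.99 eV = 2.99 * 1.602e-19 = 4.78998e-19 J
lambda = h*c / E = 6.626e-34 * 3e8 / 4.78998e-19
lambda = 4.14991e-07 m = 415.0 nm

415.0


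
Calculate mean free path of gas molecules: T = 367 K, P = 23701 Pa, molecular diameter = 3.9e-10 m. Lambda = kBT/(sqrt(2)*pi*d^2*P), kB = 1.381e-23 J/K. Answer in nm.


Mean free path: lambda = kB*T / (sqrt(2) * pi * d^2 * P)
lambda = 1.381e-23 * 367 / (sqrt(2) * pi * (3.9e-10)^2 * 23701)
lambda = 3.16446e-07 m
lambda = 316.45 nm

316.45


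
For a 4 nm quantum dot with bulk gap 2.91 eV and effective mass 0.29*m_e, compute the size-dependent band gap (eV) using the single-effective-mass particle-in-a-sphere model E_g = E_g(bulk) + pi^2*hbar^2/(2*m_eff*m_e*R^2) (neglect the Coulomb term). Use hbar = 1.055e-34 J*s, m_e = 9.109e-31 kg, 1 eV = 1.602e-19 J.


Radius R = 4/2 nm = 2e-09 m
Confinement energy dE = pi^2 * hbar^2 / (2 * m_eff * m_e * R^2)
dE = pi^2 * (1.055e-34)^2 / (2 * 0.29 * 9.109e-31 * (2e-09)^2) J, divided by 1.602e-19 J/eV
dE = 0.3245 eV
Total band gap = E_g(bulk) + dE = 2.91 + 0.3245 = 3.2345 eV

3.2345


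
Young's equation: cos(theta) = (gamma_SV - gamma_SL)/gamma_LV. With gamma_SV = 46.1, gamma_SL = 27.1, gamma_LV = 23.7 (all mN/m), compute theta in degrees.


cos(theta) = (gamma_SV - gamma_SL) / gamma_LV
cos(theta) = (46.1 - 27.1) / 23.7
cos(theta) = 0.801688
theta = arccos(0.801688) = 36.71 degrees

36.71


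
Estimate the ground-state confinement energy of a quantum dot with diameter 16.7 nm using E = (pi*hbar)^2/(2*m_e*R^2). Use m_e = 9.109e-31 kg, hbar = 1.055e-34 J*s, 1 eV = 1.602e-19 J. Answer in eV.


Radius R = 16.7/2 = 8.35 nm = 8.35e-09 m
E = (pi * 1.055e-34)^2 / (2 * 9.109e-31 * (8.35e-09)^2)
E(J) = 8.64831e-22
E = E(J) / 1.602e-19 = 0.0054 eV

0.0054


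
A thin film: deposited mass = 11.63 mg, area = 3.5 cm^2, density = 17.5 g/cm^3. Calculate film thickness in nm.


Convert: m = 11.63 mg = 1.1630e-05 kg, A = 3.5 cm^2 = 3.5000e-04 m^2, rho = 17.5 g/cm^3 = 17500 kg/m^3
t = m / (A * rho)
t = 1.1630e-05 / (3.5000e-04 * 17500)
t = 1.8988e-06 m = 1898.8 nm

1898.8


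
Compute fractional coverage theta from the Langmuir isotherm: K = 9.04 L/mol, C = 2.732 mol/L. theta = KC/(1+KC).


Langmuir isotherm: theta = K*C / (1 + K*C)
K*C = 9.04 * 2.732 = 24.69728
theta = 24.69728 / (1 + 24.69728) = 24.69728 / 25.69728
theta = 0.9611

0.9611


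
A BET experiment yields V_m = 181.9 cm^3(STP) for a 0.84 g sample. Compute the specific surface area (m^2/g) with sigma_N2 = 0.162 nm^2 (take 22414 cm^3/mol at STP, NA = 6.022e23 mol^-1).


Number of moles in monolayer = V_m / 22414 = 181.9 / 22414 = 0.00811546
Number of molecules = moles * NA = 0.00811546 * 6.022e23
SA = molecules * sigma / mass
SA = (181.9 / 22414) * 6.022e23 * 0.162e-18 / 0.84
SA = 942.5 m^2/g

942.5


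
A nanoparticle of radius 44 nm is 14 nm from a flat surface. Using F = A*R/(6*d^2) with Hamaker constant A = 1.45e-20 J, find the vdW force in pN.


Convert to SI: R = 44 nm = 4.4e-08 m, d = 14 nm = 1.4e-08 m
F = A * R / (6 * d^2)
F = 1.45e-20 * 4.4e-08 / (6 * (1.4e-08)^2)
F = 5.42517e-13 N = 0.543 pN

0.543


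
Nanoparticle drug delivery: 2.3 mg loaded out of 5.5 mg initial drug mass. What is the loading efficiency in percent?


Drug loading efficiency = (drug loaded / drug initial) * 100
DLE = 2.3 / 5.5 * 100
DLE = 0.4182 * 100
DLE = 41.82%

41.82


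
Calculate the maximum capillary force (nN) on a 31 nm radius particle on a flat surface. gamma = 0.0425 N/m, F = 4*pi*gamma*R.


Convert radius: R = 31 nm = 3.1e-08 m
F = 4 * pi * gamma * R
F = 4 * pi * 0.0425 * 3.1e-08
F = 1.65562e-08 N = 16.5562 nN

16.5562


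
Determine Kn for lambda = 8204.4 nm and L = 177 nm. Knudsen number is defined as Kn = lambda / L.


Knudsen number Kn = lambda / L
Kn = 8204.4 / 177
Kn = 46.3525

46.3525


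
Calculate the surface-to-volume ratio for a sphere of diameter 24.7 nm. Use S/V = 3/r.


Radius r = 24.7/2 = 12.35 nm
S/V = 3 / r = 3 / 12.35
S/V = 0.2429 nm^-1

0.2429


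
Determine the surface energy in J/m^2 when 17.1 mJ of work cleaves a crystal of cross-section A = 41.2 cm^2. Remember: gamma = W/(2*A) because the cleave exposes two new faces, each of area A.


Convert: A = 41.2 cm^2 = 0.00412 m^2, W = 17.1 mJ = 0.0171 J
Cleaving exposes two faces of area A, so total new surface = 2*A and gamma = W / (2*A)
gamma = 0.0171 / (2 * 0.00412)
gamma = 2.075 J/m^2

2.075


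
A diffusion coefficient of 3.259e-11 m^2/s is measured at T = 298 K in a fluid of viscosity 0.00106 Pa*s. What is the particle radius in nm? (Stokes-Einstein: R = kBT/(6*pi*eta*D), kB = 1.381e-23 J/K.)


Stokes-Einstein: R = kB*T / (6*pi*eta*D)
R = 1.381e-23 * 298 / (6 * pi * 0.00106 * 3.259e-11)
R = 6.32002e-09 m = 6.32 nm

6.32


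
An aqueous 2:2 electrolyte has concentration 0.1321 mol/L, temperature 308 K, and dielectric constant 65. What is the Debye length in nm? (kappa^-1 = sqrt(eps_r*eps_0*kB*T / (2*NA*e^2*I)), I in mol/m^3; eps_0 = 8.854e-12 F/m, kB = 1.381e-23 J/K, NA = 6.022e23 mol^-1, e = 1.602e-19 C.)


Ionic strength I = 0.1321 * 2^2 * 1000 = 528.4 mol/m^3
kappa^-1 = sqrt(65 * 8.854e-12 * 1.381e-23 * 308 / (2 * 6.022e23 * (1.602e-19)^2 * 528.4))
kappa^-1 = 0.387 nm

0.387


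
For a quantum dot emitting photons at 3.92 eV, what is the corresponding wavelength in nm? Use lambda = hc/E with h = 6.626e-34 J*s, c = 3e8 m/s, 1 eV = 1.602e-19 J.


Convert energy: E = 3.92 eV = 3.92 * 1.602e-19 = 6.27984e-19 J
lambda = h*c / E = 6.626e-34 * 3e8 / 6.27984e-19
lambda = 3.16537e-07 m = 316.5 nm

316.5


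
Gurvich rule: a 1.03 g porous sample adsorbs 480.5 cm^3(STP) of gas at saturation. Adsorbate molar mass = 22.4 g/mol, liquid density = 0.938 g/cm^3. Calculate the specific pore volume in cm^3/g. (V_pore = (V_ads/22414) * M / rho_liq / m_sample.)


Moles adsorbed n = V_ads / 22414 = 480.5 / 22414 = 2.143749e-02 mol
Liquid volume V_liq = n * M / rho_liq = 2.143749e-02 * 22.4 / 0.938 = 0.51194 cm^3
Specific pore volume V_pore = V_liq / m_sample = 0.51194 / 1.03
V_pore = 0.497 cm^3/g

0.497


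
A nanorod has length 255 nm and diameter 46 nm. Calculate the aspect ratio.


Aspect ratio AR = length / diameter
AR = 255 / 46
AR = 5.54

5.54


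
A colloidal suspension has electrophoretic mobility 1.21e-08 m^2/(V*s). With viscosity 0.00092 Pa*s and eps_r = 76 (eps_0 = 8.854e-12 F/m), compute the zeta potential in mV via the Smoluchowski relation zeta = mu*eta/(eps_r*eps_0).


Smoluchowski equation: zeta = mu * eta / (eps_r * eps_0)
zeta = 1.21e-08 * 0.00092 / (76 * 8.854e-12)
zeta = 0.016543 V = 16.54 mV

16.54


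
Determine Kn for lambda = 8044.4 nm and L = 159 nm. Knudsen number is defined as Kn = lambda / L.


Knudsen number Kn = lambda / L
Kn = 8044.4 / 159
Kn = 50.5937

50.5937


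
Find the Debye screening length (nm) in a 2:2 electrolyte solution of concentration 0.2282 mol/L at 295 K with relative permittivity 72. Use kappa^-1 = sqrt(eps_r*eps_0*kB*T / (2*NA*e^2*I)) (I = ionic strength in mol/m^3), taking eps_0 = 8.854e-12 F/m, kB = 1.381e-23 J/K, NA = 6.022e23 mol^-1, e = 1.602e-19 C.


Ionic strength I = 0.2282 * 2^2 * 1000 = 912.8 mol/m^3
kappa^-1 = sqrt(72 * 8.854e-12 * 1.381e-23 * 295 / (2 * 6.022e23 * (1.602e-19)^2 * 912.8))
kappa^-1 = 0.303 nm

0.303


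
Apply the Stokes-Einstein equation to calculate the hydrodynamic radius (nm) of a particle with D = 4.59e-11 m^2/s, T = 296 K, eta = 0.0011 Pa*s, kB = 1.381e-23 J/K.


Stokes-Einstein: R = kB*T / (6*pi*eta*D)
R = 1.381e-23 * 296 / (6 * pi * 0.0011 * 4.59e-11)
R = 4.29516e-09 m = 4.3 nm

4.3


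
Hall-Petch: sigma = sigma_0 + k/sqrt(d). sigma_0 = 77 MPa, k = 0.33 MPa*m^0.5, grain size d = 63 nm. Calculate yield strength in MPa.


d = 63 nm = 6.3e-08 m
sqrt(d) = 0.000250998
Hall-Petch contribution = k / sqrt(d) = 0.33 / 0.000250998 = 1314.8 MPa
sigma = sigma_0 + k/sqrt(d) = 77 + 1314.8 = 1391.8 MPa

1391.8


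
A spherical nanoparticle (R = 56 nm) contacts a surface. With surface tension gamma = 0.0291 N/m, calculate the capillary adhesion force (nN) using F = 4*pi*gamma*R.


Convert radius: R = 56 nm = 5.6e-08 m
F = 4 * pi * gamma * R
F = 4 * pi * 0.0291 * 5.6e-08
F = 2.04782e-08 N = 20.4782 nN

20.4782


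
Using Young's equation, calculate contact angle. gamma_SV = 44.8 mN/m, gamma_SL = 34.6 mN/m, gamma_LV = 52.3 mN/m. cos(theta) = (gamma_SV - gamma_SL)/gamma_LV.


cos(theta) = (gamma_SV - gamma_SL) / gamma_LV
cos(theta) = (44.8 - 34.6) / 52.3
cos(theta) = 0.195029
theta = arccos(0.195029) = 78.75 degrees

78.75


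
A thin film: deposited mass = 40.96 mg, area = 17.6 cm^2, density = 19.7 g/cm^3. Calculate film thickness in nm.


Convert: m = 40.96 mg = 4.0960e-05 kg, A = 17.6 cm^2 = 1.7600e-03 m^2, rho = 19.7 g/cm^3 = 19700 kg/m^3
t = m / (A * rho)
t = 4.0960e-05 / (1.7600e-03 * 19700)
t = 1.1814e-06 m = 1181.4 nm

1181.4


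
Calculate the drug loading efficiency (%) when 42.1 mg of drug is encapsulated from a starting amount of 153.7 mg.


Drug loading efficiency = (drug loaded / drug initial) * 100
DLE = 42.1 / 153.7 * 100
DLE = 0.2739 * 100
DLE = 27.39%

27.39


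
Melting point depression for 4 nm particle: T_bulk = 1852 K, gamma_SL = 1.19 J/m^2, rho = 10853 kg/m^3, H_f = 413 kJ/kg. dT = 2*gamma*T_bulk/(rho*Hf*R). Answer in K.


Radius R = 4/2 = 2 nm = 2e-09 m
Convert H_f = 413 kJ/kg = 413000 J/kg
dT = 2 * gamma_SL * T_bulk / (rho * H_f * R)
dT = 2 * 1.19 * 1852 / (10853 * 413000 * 2e-09)
dT = 491.7 K

491.7


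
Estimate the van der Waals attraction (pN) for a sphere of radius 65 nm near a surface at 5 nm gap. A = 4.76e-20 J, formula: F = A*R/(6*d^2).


Convert to SI: R = 65 nm = 6.5e-08 m, d = 5 nm = 5e-09 m
F = A * R / (6 * d^2)
F = 4.76e-20 * 6.5e-08 / (6 * (5e-09)^2)
F = 2.06267e-11 N = 20.627 pN

20.627


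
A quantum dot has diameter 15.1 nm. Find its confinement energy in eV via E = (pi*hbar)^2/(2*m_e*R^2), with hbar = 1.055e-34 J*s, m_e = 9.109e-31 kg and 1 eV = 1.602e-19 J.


Radius R = 15.1/2 = 7.55 nm = 7.55e-09 m
E = (pi * 1.055e-34)^2 / (2 * 9.109e-31 * (7.55e-09)^2)
E(J) = 1.05782e-21
E = E(J) / 1.602e-19 = 0.0066 eV

0.0066


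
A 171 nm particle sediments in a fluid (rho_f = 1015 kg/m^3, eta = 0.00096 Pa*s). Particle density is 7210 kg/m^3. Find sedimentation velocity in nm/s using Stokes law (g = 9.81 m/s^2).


Radius R = 171/2 nm = 8.55e-08 m
Density difference = 7210 - 1015 = 6195 kg/m^3
v = 2 * R^2 * (rho_p - rho_f) * g / (9 * eta)
v = 2 * (8.55e-08)^2 * 6195 * 9.81 / (9 * 0.00096)
v = 1.02839e-07 m/s = 102.8392 nm/s

102.8392


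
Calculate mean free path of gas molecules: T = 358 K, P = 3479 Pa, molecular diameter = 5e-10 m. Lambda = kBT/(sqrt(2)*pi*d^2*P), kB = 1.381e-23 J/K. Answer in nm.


Mean free path: lambda = kB*T / (sqrt(2) * pi * d^2 * P)
lambda = 1.381e-23 * 358 / (sqrt(2) * pi * (5e-10)^2 * 3479)
lambda = 1.27943e-06 m
lambda = 1279.43 nm

1279.43


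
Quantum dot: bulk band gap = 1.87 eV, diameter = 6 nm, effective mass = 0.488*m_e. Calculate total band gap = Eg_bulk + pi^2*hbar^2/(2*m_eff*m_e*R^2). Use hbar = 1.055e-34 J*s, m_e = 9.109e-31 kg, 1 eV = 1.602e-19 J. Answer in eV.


Radius R = 6/2 nm = 3e-09 m
Confinement energy dE = pi^2 * hbar^2 / (2 * m_eff * m_e * R^2)
dE = pi^2 * (1.055e-34)^2 / (2 * 0.488 * 9.109e-31 * (3e-09)^2) J, divided by 1.602e-19 J/eV
dE = 0.0857 eV
Total band gap = E_g(bulk) + dE = 1.87 + 0.0857 = 1.9557 eV

1.9557


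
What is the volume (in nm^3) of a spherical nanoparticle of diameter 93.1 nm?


Radius r = 93.1/2 = 46.55 nm
Volume V = (4/3) * pi * r^3
V = (4/3) * pi * (46.55)^3
V = 422520.38 nm^3

422520.38


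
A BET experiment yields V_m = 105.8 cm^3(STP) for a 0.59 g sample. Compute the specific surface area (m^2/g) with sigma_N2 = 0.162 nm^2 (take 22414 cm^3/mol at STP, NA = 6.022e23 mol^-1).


Number of moles in monolayer = V_m / 22414 = 105.8 / 22414 = 0.00472026
Number of molecules = moles * NA = 0.00472026 * 6.022e23
SA = molecules * sigma / mass
SA = (105.8 / 22414) * 6.022e23 * 0.162e-18 / 0.59
SA = 780.5 m^2/g

780.5


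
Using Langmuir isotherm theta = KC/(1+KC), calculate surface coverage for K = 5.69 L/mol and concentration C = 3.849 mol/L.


Langmuir isotherm: theta = K*C / (1 + K*C)
K*C = 5.69 * 3.849 = 21.90081
theta = 21.90081 / (1 + 21.90081) = 21.90081 / 22.90081
theta = 0.9563

0.9563


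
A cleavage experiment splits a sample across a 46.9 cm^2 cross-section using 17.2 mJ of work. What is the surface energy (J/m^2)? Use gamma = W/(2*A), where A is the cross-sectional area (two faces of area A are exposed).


Convert: A = 46.9 cm^2 = 0.00469 m^2, W = 17.2 mJ = 0.0172 J
Cleaving exposes two faces of area A, so total new surface = 2*A and gamma = W / (2*A)
gamma = 0.0172 / (2 * 0.00469)
gamma = 1.834 J/m^2

1.834


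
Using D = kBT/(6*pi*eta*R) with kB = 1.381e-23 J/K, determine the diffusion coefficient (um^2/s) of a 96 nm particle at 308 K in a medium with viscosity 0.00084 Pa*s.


Radius R = 96/2 = 48 nm = 4.8e-08 m
D = kB*T / (6*pi*eta*R)
D = 1.381e-23 * 308 / (6 * pi * 0.00084 * 4.8e-08)
D = 5.59658e-12 m^2/s = 5.597 um^2/s

5.597


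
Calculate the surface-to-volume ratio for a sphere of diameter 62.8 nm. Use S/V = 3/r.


Radius r = 62.8/2 = 31.4 nm
S/V = 3 / r = 3 / 31.4
S/V = 0.0955 nm^-1

0.0955


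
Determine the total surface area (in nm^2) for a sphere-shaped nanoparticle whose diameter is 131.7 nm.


Radius r = 131.7/2 = 65.85 nm
Surface area SA = 4 * pi * r^2
SA = 4 * pi * (65.85)^2
SA = 54490.58 nm^2

54490.58


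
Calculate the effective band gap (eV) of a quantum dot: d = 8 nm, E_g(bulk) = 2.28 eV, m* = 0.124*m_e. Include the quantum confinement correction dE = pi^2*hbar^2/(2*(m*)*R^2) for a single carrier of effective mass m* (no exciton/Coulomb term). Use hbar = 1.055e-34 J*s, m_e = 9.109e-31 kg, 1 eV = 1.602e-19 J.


Radius R = 8/2 nm = 4e-09 m
Confinement energy dE = pi^2 * hbar^2 / (2 * m_eff * m_e * R^2)
dE = pi^2 * (1.055e-34)^2 / (2 * 0.124 * 9.109e-31 * (4e-09)^2) J, divided by 1.602e-19 J/eV
dE = 0.1897 eV
Total band gap = E_g(bulk) + dE = 2.28 + 0.1897 = 2.4697 eV

2.4697


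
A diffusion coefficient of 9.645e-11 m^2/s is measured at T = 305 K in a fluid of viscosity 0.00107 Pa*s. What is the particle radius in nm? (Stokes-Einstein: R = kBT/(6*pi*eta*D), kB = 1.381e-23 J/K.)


Stokes-Einstein: R = kB*T / (6*pi*eta*D)
R = 1.381e-23 * 305 / (6 * pi * 0.00107 * 9.645e-11)
R = 2.16524e-09 m = 2.17 nm

2.17


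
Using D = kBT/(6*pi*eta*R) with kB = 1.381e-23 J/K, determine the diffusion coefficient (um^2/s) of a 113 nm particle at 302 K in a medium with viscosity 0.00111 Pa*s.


Radius R = 113/2 = 56.5 nm = 5.65e-08 m
D = kB*T / (6*pi*eta*R)
D = 1.381e-23 * 302 / (6 * pi * 0.00111 * 5.65e-08)
D = 3.528e-12 m^2/s = 3.528 um^2/s

3.528


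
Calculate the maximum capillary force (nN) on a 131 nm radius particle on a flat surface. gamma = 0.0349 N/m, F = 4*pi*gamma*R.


Convert radius: R = 131 nm = 1.31e-07 m
F = 4 * pi * gamma * R
F = 4 * pi * 0.0349 * 1.31e-07
F = 5.74522e-08 N = 57.4522 nN

57.4522


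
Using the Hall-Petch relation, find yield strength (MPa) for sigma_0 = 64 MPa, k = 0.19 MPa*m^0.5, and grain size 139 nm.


d = 139 nm = 1.39e-07 m
sqrt(d) = 0.000372827
Hall-Petch contribution = k / sqrt(d) = 0.19 / 0.000372827 = 509.6 MPa
sigma = sigma_0 + k/sqrt(d) = 64 + 509.6 = 573.6 MPa

573.6


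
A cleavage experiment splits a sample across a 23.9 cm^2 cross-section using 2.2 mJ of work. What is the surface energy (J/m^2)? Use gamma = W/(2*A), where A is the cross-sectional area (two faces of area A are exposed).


Convert: A = 23.9 cm^2 = 0.00239 m^2, W = 2.2 mJ = 0.0022 J
Cleaving exposes two faces of area A, so total new surface = 2*A and gamma = W / (2*A)
gamma = 0.0022 / (2 * 0.00239)
gamma = 0.46 J/m^2

0.46


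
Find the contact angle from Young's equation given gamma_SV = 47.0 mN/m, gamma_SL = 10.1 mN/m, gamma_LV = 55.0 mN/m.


cos(theta) = (gamma_SV - gamma_SL) / gamma_LV
cos(theta) = (47.0 - 10.1) / 55.0
cos(theta) = 0.670909
theta = arccos(0.670909) = 47.86 degrees

47.86
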